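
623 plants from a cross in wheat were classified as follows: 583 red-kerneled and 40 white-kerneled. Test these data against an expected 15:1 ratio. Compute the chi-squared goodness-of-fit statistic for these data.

0.031

Under the 15:1 hypothesis (Σ ratio = 16, N = 623):
  red-kerneled: 623 × 15/16 = 584.0625
  white-kerneled: 623 × 1/16 = 38.9375
χ² = Σ (O − E)² / E
  red-kerneled: (583 − 584.0625)² / 584.0625 = 0.0019
  white-kerneled: (40 − 38.9375)² / 38.9375 = 0.0290
χ² = 0.0019 + 0.0290 = 0.0309 ≈ 0.031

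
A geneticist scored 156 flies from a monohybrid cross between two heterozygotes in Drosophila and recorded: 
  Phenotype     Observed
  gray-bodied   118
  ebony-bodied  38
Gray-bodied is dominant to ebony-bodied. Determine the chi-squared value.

0.034

For a monohybrid cross between heterozygotes with complete dominance, the expected phenotypic ratio is 3:1.
Total ratio parts = 4. Expected numbers out of 156:
  gray-bodied: 156 × 3/4 = 117
  ebony-bodied: 156 × 1/4 = 39
χ² = Σ (O − E)² / E
  gray-bodied: (118 − 117)² / 117 = 0.0085
  ebony-bodied: (38 − 39)² / 39 = 0.0256
χ² = 0.0085 + 0.0256 = 0.0341 ≈ 0.034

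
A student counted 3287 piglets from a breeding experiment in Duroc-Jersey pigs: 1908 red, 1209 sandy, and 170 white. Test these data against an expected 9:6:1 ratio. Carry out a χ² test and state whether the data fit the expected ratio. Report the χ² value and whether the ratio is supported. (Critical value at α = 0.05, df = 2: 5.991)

Total ratio parts = 16. Expected numbers out of 3287:
  red: 3287 × 9/16 = 1848.9375
  sandy: 3287 × 6/16 = 1232.625
  white: 3287 × 1/16 = 205.4375
χ² = Σ (O − E)² / E
  red: (1908 − 1848.9375)² / 1848.9375 = 1.8867
  sandy: (1209 − 1232.625)² / 1232.625 = 0.4528
  white: (170 − 205.4375)² / 205.4375 = 6.1129
χ² = 1.8867 + 0.4528 + 6.1129 = 8.4524 ≈ 8.452
Degrees of freedom = 3 − 1 = 2; critical value at α = 0.05 is 5.991.
Since 8.452 > 5.991, we reject the null hypothesis — the data do not fit the 9:6:1 ratio.

8.452; not consistent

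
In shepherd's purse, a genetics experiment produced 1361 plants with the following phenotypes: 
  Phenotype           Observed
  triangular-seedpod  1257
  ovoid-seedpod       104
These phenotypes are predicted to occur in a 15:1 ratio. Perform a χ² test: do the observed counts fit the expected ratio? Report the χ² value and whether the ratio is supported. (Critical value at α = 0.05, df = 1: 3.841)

Under the 15:1 hypothesis (Σ ratio = 16, N = 1361):
  triangular-seedpod: 1361 × 15/16 = 1275.9375
  ovoid-seedpod: 1361 × 1/16 = 85.0625
χ² = Σ (O − E)² / E
  triangular-seedpod: (1257 − 1275.9375)² / 1275.9375 = 0.2811
  ovoid-seedpod: (104 − 85.0625)² / 85.0625 = 4.2161
χ² = 0.2811 + 4.2161 = 4.4972 ≈ 4.497
Degrees of freedom = 2 − 1 = 1; critical value at α = 0.05 is 3.841.
Since 4.497 > 3.841, we reject the null hypothesis — the data do not fit the 15:1 ratio.

4.497; not consistent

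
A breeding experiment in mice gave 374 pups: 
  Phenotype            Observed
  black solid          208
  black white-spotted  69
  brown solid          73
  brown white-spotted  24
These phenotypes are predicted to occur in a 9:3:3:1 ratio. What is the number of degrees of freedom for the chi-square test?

3

A goodness-of-fit test with 4 phenotype classes has df = 4 − 1 = 3.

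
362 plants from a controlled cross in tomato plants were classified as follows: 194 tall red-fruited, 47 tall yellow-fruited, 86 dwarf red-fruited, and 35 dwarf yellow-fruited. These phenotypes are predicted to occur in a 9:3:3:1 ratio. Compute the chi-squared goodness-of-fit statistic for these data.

The 9:3:3:1 ratio has 16 parts, so with N = 362 the expected counts are:
  tall red-fruited: 362 × 9/16 = 203.625
  tall yellow-fruited: 362 × 3/16 = 67.875
  dwarf red-fruited: 362 × 3/16 = 67.875
  dwarf yellow-fruited: 362 × 1/16 = 22.625
χ² = Σ (O − E)² / E
  tall red-fruited: (194 − 203.625)² / 203.625 = 0.4550
  tall yellow-fruited: (47 − 67.875)² / 67.875 = 6.4201
  dwarf red-fruited: (86 − 67.875)² / 67.875 = 4.8400
  dwarf yellow-fruited: (35 − 22.625)² / 22.625 = 6.7686
χ² = 0.4550 + 6.4201 + 4.8400 + 6.7686 = 18.4837 ≈ 18.484

18.484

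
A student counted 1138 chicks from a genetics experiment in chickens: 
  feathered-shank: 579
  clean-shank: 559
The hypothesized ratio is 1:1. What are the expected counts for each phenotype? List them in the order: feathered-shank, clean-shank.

569, 569

Total ratio parts = 2. Expected numbers out of 1138:
  feathered-shank: 1138 × 1/2 = 569
  clean-shank: 1138 × 1/2 = 569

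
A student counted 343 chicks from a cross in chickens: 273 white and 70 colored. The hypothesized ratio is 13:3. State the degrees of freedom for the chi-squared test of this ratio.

1

A goodness-of-fit test with 2 phenotype classes has df = 2 − 1 = 1.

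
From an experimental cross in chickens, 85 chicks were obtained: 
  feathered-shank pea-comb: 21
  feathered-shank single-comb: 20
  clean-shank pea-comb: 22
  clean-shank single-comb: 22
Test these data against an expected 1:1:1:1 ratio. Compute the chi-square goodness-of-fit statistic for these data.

0.129

Expected counts for N = 85 under a 1:1:1:1 ratio (total parts = 4):
  feathered-shank pea-comb: 85 × 1/4 = 21.25
  feathered-shank single-comb: 85 × 1/4 = 21.25
  clean-shank pea-comb: 85 × 1/4 = 21.25
  clean-shank single-comb: 85 × 1/4 = 21.25
χ² = Σ (O − E)² / E
  feathered-shank pea-comb: (21 − 21.25)² / 21.25 = 0.0029
  feathered-shank single-comb: (20 − 21.25)² / 21.25 = 0.0735
  clean-shank pea-comb: (22 − 21.25)² / 21.25 = 0.0265
  clean-shank single-comb: (22 − 21.25)² / 21.25 = 0.0265
χ² = 0.0029 + 0.0735 + 0.0265 + 0.0265 = 0.1294 ≈ 0.129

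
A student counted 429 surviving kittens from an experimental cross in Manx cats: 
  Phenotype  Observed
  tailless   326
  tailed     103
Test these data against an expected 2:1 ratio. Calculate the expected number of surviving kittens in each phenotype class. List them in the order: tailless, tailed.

286, 143

Expected counts for N = 429 under a 2:1 ratio (total parts = 3):
  tailless: 429 × 2/3 = 286
  tailed: 429 × 1/3 = 143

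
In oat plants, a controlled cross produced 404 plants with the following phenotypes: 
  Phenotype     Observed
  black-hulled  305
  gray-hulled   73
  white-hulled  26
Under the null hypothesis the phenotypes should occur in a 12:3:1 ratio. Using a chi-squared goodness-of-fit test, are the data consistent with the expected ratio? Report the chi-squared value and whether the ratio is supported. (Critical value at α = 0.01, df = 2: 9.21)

Under the 12:3:1 hypothesis (Σ ratio = 16, N = 404):
  black-hulled: 404 × 12/16 = 303
  gray-hulled: 404 × 3/16 = 75.75
  white-hulled: 404 × 1/16 = 25.25
χ² = Σ (O − E)² / E
  black-hulled: (305 − 303)² / 303 = 0.0132
  gray-hulled: (73 − 75.75)² / 75.75 = 0.0998
  white-hulled: (26 − 25.25)² / 25.25 = 0.0223
χ² = 0.0132 + 0.0998 + 0.0223 = 0.1353 ≈ 0.135
Degrees of freedom = 3 − 1 = 2; critical value at α = 0.01 is 9.21.
Since 0.135 < 9.21, we fail to reject the null hypothesis — the data are consistent with the 12:3:1 ratio.

0.135; consistent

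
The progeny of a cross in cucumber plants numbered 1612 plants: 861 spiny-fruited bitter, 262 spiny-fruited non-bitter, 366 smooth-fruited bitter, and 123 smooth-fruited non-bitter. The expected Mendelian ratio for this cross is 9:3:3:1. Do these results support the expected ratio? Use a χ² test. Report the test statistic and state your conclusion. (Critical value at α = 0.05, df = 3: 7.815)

Expected counts for N = 1612 under a 9:3:3:1 ratio (total parts = 16):
  spiny-fruited bitter: 1612 × 9/16 = 906.75
  spiny-fruited non-bitter: 1612 × 3/16 = 302.25
  smooth-fruited bitter: 1612 × 3/16 = 302.25
  smooth-fruited non-bitter: 1612 × 1/16 = 100.75
χ² = Σ (O − E)² / E
  spiny-fruited bitter: (861 − 906.75)² / 906.75 = 2.3083
  spiny-fruited non-bitter: (262 − 302.25)² / 302.25 = 5.3600
  smooth-fruited bitter: (366 − 302.25)² / 302.25 = 13.4460
  smooth-fruited non-bitter: (123 − 100.75)² / 100.75 = 4.9138
χ² = 2.3083 + 5.3600 + 13.4460 + 4.9138 = 26.0281 ≈ 26.028
Degrees of freedom = 4 − 1 = 3; critical value at α = 0.05 is 7.815.
Since 26.028 > 7.815, we reject the null hypothesis — the data do not fit the 9:3:3:1 ratio.

26.028; not consistent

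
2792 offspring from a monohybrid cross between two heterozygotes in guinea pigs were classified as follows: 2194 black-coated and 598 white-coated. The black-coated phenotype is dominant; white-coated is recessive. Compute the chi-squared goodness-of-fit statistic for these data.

For a monohybrid cross between heterozygotes with complete dominance, the expected phenotypic ratio is 3:1.
Expected counts for N = 2792 under a 3:1 ratio (total parts = 4):
  black-coated: 2792 × 3/4 = 2094
  white-coated: 2792 × 1/4 = 698
χ² = Σ (O − E)² / E
  black-coated: (2194 − 2094)² / 2094 = 4.7755
  white-coated: (598 − 698)² / 698 = 14.3266
χ² = 4.7755 + 14.3266 = 19.1021 ≈ 19.102

19.102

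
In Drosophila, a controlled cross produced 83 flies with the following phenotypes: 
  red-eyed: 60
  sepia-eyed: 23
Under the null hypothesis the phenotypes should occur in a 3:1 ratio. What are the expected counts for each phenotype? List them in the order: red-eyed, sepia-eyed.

The 3:1 ratio has 4 parts, so with N = 83 the expected counts are:
  red-eyed: 83 × 3/4 = 62.25
  sepia-eyed: 83 × 1/4 = 20.75

62.25, 20.75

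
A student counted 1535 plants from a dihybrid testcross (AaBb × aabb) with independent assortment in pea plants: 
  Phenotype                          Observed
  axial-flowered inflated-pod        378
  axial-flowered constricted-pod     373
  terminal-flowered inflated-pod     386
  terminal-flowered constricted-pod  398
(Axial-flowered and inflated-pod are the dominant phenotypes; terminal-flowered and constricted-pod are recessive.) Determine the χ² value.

A dihybrid testcross with independent assortment gives a 1:1:1:1 ratio.
Under the 1:1:1:1 hypothesis (Σ ratio = 4, N = 1535):
  axial-flowered inflated-pod: 1535 × 1/4 = 383.75
  axial-flowered constricted-pod: 1535 × 1/4 = 383.75
  terminal-flowered inflated-pod: 1535 × 1/4 = 383.75
  terminal-flowered constricted-pod: 1535 × 1/4 = 383.75
χ² = Σ (O − E)² / E
  axial-flowered inflated-pod: (378 − 383.75)² / 383.75 = 0.0862
  axial-flowered constricted-pod: (373 − 383.75)² / 383.75 = 0.3011
  terminal-flowered inflated-pod: (386 − 383.75)² / 383.75 = 0.0132
  terminal-flowered constricted-pod: (398 − 383.75)² / 383.75 = 0.5292
χ² = 0.0862 + 0.3011 + 0.0132 + 0.5292 = 0.9297 ≈ 0.930

0.930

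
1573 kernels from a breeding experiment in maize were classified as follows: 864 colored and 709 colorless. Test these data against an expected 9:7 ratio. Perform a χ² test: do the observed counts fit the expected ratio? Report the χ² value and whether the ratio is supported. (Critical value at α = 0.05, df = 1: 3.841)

1.119; consistent

Under the 9:7 hypothesis (Σ ratio = 16, N = 1573):
  colored: 1573 × 9/16 = 884.8125
  colorless: 1573 × 7/16 = 688.1875
χ² = Σ (O − E)² / E
  colored: (864 − 884.8125)² / 884.8125 = 0.4896
  colorless: (709 − 688.1875)² / 688.1875 = 0.6294
χ² = 0.4896 + 0.6294 = 1.119
Degrees of freedom = 2 − 1 = 1; critical value at α = 0.05 is 3.841.
Since 1.119 < 3.841, we fail to reject the null hypothesis — the data are consistent with the 9:7 ratio.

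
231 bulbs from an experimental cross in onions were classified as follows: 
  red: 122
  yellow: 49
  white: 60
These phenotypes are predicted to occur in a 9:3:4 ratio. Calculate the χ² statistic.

1.319

Under the 9:3:4 hypothesis (Σ ratio = 16, N = 231):
  red: 231 × 9/16 = 129.9375
  yellow: 231 × 3/16 = 43.3125
  white: 231 × 4/16 = 57.75
χ² = Σ (O − E)² / E
  red: (122 − 129.9375)² / 129.9375 = 0.4849
  yellow: (49 − 43.3125)² / 43.3125 = 0.7468
  white: (60 − 57.75)² / 57.75 = 0.0877
χ² = 0.4849 + 0.7468 + 0.0877 = 1.3194 ≈ 1.319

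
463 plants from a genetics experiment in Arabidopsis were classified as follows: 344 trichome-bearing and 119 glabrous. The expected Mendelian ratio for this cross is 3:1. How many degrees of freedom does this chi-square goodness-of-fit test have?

1

A goodness-of-fit test with 2 phenotype classes has df = 2 − 1 = 1.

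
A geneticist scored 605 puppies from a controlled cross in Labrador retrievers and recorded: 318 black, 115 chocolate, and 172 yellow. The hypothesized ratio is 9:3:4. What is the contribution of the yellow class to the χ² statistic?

2.847

The 9:3:4 ratio has 16 parts, so with N = 605 the expected counts are:
  black: 605 × 9/16 = 340.3125
  chocolate: 605 × 3/16 = 113.4375
  yellow: 605 × 4/16 = 151.25
Contribution of yellow: (172 − 151.25)² / 151.25 = 2.8467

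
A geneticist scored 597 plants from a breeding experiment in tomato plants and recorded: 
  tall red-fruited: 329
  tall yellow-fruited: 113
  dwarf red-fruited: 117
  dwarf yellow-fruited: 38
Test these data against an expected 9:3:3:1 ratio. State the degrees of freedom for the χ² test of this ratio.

A goodness-of-fit test with 4 phenotype classes has df = 4 − 1 = 3.

3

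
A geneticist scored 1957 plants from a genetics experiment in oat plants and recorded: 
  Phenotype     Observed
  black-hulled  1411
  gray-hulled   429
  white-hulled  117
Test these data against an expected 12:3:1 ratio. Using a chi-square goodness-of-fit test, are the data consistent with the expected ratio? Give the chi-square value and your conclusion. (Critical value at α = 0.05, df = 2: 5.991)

12.922; not consistent

Total ratio parts = 16. Expected numbers out of 1957:
  black-hulled: 1957 × 12/16 = 1467.75
  gray-hulled: 1957 × 3/16 = 366.9375
  white-hulled: 1957 × 1/16 = 122.3125
χ² = Σ (O − E)² / E
  black-hulled: (1411 − 1467.75)² / 1467.75 = 2.1942
  gray-hulled: (429 − 366.9375)² / 366.9375 = 10.4970
  white-hulled: (117 − 122.3125)² / 122.3125 = 0.2307
χ² = 2.1942 + 10.4970 + 0.2307 = 12.9219 ≈ 12.922
Degrees of freedom = 3 − 1 = 2; critical value at α = 0.05 is 5.991.
Since 12.922 > 5.991, we reject the null hypothesis — the data do not fit the 12:3:1 ratio.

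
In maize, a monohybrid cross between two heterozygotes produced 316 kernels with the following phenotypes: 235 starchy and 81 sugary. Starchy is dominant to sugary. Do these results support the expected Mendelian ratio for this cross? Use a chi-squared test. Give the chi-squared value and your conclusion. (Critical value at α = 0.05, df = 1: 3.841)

For a monohybrid cross between heterozygotes with complete dominance, the expected phenotypic ratio is 3:1.
Under the 3:1 hypothesis (Σ ratio = 4, N = 316):
  starchy: 316 × 3/4 = 237
  sugary: 316 × 1/4 = 79
χ² = Σ (O − E)² / E
  starchy: (235 − 237)² / 237 = 0.0169
  sugary: (81 − 79)² / 79 = 0.0506
χ² = 0.0169 + 0.0506 = 0.0675 ≈ 0.068
Degrees of freedom = 2 − 1 = 1; critical value at α = 0.05 is 3.841.
Since 0.068 < 3.841, we fail to reject the null hypothesis — the data are consistent with the 3:1 ratio.

0.068; consistent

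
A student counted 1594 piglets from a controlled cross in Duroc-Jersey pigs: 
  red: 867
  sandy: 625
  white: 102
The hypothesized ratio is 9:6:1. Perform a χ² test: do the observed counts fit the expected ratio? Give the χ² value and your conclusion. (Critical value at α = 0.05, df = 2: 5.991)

2.278; consistent

Under the 9:6:1 hypothesis (Σ ratio = 16, N = 1594):
  red: 1594 × 9/16 = 896.625
  sandy: 1594 × 6/16 = 597.75
  white: 1594 × 1/16 = 99.625
χ² = Σ (O − E)² / E
  red: (867 − 896.625)² / 896.625 = 0.9788
  sandy: (625 − 597.75)² / 597.75 = 1.2423
  white: (102 − 99.625)² / 99.625 = 0.0566
χ² = 0.9788 + 1.2423 + 0.0566 = 2.2777 ≈ 2.278
Degrees of freedom = 3 − 1 = 2; critical value at α = 0.05 is 5.991.
Since 2.278 < 5.991, we fail to reject the null hypothesis — the data are consistent with the 9:6:1 ratio.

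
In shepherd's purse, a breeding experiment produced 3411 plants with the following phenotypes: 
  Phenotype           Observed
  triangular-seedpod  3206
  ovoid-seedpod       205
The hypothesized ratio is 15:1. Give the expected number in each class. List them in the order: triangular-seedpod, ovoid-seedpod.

3197.8125, 213.1875

Expected counts for N = 3411 under a 15:1 ratio (total parts = 16):
  triangular-seedpod: 3411 × 15/16 = 3197.8125
  ovoid-seedpod: 3411 × 1/16 = 213.1875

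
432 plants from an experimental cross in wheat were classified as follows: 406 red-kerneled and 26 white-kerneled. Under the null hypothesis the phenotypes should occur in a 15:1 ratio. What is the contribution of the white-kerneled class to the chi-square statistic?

Total ratio parts = 16. Expected numbers out of 432:
  red-kerneled: 432 × 15/16 = 405
  white-kerneled: 432 × 1/16 = 27
Contribution of white-kerneled: (26 − 27)² / 27 = 0.0370

0.037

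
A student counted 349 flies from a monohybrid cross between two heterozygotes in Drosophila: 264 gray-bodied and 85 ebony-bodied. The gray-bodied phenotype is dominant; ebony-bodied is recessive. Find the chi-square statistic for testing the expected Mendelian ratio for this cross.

0.077

For a monohybrid cross between heterozygotes with complete dominance, the expected phenotypic ratio is 3:1.
Total ratio parts = 4. Expected numbers out of 349:
  gray-bodied: 349 × 3/4 = 261.75
  ebony-bodied: 349 × 1/4 = 87.25
χ² = Σ (O − E)² / E
  gray-bodied: (264 − 261.75)² / 261.75 = 0.0193
  ebony-bodied: (85 − 87.25)² / 87.25 = 0.0580
χ² = 0.0193 + 0.0580 = 0.0773 ≈ 0.077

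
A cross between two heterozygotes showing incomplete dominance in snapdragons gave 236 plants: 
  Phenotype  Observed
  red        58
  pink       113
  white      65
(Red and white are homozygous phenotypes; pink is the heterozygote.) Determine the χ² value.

With incomplete dominance, a heterozygote × heterozygote cross gives a 1:2:1 phenotypic ratio.
Total ratio parts = 4. Expected numbers out of 236:
  red: 236 × 1/4 = 59
  pink: 236 × 2/4 = 118
  white: 236 × 1/4 = 59
χ² = Σ (O − E)² / E
  red: (58 − 59)² / 59 = 0.0169
  pink: (113 − 118)² / 118 = 0.2119
  white: (65 − 59)² / 59 = 0.6102
χ² = 0.0169 + 0.2119 + 0.6102 = 0.839

0.839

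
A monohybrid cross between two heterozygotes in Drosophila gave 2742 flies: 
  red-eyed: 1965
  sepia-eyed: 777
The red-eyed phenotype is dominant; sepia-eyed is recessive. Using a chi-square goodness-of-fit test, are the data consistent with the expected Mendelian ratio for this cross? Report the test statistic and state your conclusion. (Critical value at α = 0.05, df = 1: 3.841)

16.284; not consistent

For a monohybrid cross between heterozygotes with complete dominance, the expected phenotypic ratio is 3:1.
Total ratio parts = 4. Expected numbers out of 2742:
  red-eyed: 2742 × 3/4 = 2056.5
  sepia-eyed: 2742 × 1/4 = 685.5
χ² = Σ (O − E)² / E
  red-eyed: (1965 − 2056.5)² / 2056.5 = 4.0711
  sepia-eyed: (777 − 685.5)² / 685.5 = 12.2133
χ² = 4.0711 + 12.2133 = 16.2844 ≈ 16.284
Degrees of freedom = 2 − 1 = 1; critical value at α = 0.05 is 3.841.
Since 16.284 > 3.841, we reject the null hypothesis — the data do not fit the 3:1 ratio.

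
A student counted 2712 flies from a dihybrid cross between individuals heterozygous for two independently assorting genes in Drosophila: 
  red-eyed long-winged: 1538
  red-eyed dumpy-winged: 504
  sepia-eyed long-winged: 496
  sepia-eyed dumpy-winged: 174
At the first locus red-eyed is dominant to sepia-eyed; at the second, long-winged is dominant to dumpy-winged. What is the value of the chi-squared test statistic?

0.569

A dihybrid F₂ with independent assortment and complete dominance at both loci gives a 9:3:3:1 phenotypic ratio.
Under the 9:3:3:1 hypothesis (Σ ratio = 16, N = 2712):
  red-eyed long-winged: 2712 × 9/16 = 1525.5
  red-eyed dumpy-winged: 2712 × 3/16 = 508.5
  sepia-eyed long-winged: 2712 × 3/16 = 508.5
  sepia-eyed dumpy-winged: 2712 × 1/16 = 169.5
χ² = Σ (O − E)² / E
  red-eyed long-winged: (1538 − 1525.5)² / 1525.5 = 0.1024
  red-eyed dumpy-winged: (504 − 508.5)² / 508.5 = 0.0398
  sepia-eyed long-winged: (496 − 508.5)² / 508.5 = 0.3073
  sepia-eyed dumpy-winged: (174 − 169.5)² / 169.5 = 0.1195
χ² = 0.1024 + 0.0398 + 0.3073 + 0.1195 = 0.569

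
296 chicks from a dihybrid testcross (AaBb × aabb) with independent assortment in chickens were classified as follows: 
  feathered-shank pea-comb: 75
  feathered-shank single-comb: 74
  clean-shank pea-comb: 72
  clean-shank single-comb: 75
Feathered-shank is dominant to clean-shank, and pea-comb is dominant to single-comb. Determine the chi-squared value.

0.081

A dihybrid testcross with independent assortment gives a 1:1:1:1 ratio.
Under the 1:1:1:1 hypothesis (Σ ratio = 4, N = 296):
  feathered-shank pea-comb: 296 × 1/4 = 74
  feathered-shank single-comb: 296 × 1/4 = 74
  clean-shank pea-comb: 296 × 1/4 = 74
  clean-shank single-comb: 296 × 1/4 = 74
χ² = Σ (O − E)² / E
  feathered-shank pea-comb: (75 − 74)² / 74 = 0.0135
  feathered-shank single-comb: (74 − 74)² / 74 = 0.0000
  clean-shank pea-comb: (72 − 74)² / 74 = 0.0541
  clean-shank single-comb: (75 − 74)² / 74 = 0.0135
χ² = 0.0135 + 0.0000 + 0.0541 + 0.0135 = 0.0811 ≈ 0.081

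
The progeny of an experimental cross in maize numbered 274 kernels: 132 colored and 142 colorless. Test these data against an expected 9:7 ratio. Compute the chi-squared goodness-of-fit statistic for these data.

Expected counts for N = 274 under a 9:7 ratio (total parts = 16):
  colored: 274 × 9/16 = 154.125
  colorless: 274 × 7/16 = 119.875
χ² = Σ (O − E)² / E
  colored: (132 − 154.125)² / 154.125 = 3.1761
  colorless: (142 − 119.875)² / 119.875 = 4.0836
χ² = 3.1761 + 4.0836 = 7.2597 ≈ 7.260

7.260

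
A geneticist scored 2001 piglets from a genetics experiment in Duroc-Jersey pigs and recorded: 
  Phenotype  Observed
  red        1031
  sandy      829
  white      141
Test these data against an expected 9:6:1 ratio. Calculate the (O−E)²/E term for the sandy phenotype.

The 9:6:1 ratio has 16 parts, so with N = 2001 the expected counts are:
  red: 2001 × 9/16 = 1125.5625
  sandy: 2001 × 6/16 = 750.375
  white: 2001 × 1/16 = 125.0625
Contribution of sandy: (829 − 750.375)² / 750.375 = 8.2384

8.238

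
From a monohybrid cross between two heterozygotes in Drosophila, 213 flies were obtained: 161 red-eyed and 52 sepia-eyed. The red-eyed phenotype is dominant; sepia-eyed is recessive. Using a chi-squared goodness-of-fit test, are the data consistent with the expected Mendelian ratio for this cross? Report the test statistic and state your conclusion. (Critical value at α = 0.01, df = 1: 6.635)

0.039; consistent

For a monohybrid cross between heterozygotes with complete dominance, the expected phenotypic ratio is 3:1.
Under the 3:1 hypothesis (Σ ratio = 4, N = 213):
  red-eyed: 213 × 3/4 = 159.75
  sepia-eyed: 213 × 1/4 = 53.25
χ² = Σ (O − E)² / E
  red-eyed: (161 − 159.75)² / 159.75 = 0.0098
  sepia-eyed: (52 − 53.25)² / 53.25 = 0.0293
χ² = 0.0098 + 0.0293 = 0.0391 ≈ 0.039
Degrees of freedom = 2 − 1 = 1; critical value at α = 0.01 is 6.635.
Since 0.039 < 6.635, we fail to reject the null hypothesis — the data are consistent with the 3:1 ratio.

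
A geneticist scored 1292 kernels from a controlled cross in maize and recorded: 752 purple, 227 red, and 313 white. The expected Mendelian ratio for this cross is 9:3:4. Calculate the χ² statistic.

2.147

Under the 9:3:4 hypothesis (Σ ratio = 16, N = 1292):
  purple: 1292 × 9/16 = 726.75
  red: 1292 × 3/16 = 242.25
  white: 1292 × 4/16 = 323
χ² = Σ (O − E)² / E
  purple: (752 − 726.75)² / 726.75 = 0.8773
  red: (227 − 242.25)² / 242.25 = 0.9600
  white: (313 − 323)² / 323 = 0.3096
χ² = 0.8773 + 0.9600 + 0.3096 = 2.1469 ≈ 2.147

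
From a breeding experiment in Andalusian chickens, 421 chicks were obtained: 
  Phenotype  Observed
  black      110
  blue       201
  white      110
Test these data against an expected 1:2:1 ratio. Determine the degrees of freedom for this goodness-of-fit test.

A goodness-of-fit test with 3 phenotype classes has df = 3 − 1 = 2.

2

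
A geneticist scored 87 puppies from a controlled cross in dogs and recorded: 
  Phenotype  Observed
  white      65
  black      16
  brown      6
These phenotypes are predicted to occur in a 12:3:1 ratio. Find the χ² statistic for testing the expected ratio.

0.065

Under the 12:3:1 hypothesis (Σ ratio = 16, N = 87):
  white: 87 × 12/16 = 65.25
  black: 87 × 3/16 = 16.3125
  brown: 87 × 1/16 = 5.4375
χ² = Σ (O − E)² / E
  white: (65 − 65.25)² / 65.25 = 0.0010
  black: (16 − 16.3125)² / 16.3125 = 0.0060
  brown: (6 − 5.4375)² / 5.4375 = 0.0582
χ² = 0.0010 + 0.0060 + 0.0582 = 0.0652 ≈ 0.065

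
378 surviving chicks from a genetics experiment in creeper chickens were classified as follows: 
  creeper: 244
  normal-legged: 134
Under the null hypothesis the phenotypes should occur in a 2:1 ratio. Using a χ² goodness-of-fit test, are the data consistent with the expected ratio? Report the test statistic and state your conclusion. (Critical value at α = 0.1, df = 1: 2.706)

Expected counts for N = 378 under a 2:1 ratio (total parts = 3):
  creeper: 378 × 2/3 = 252
  normal-legged: 378 × 1/3 = 126
χ² = Σ (O − E)² / E
  creeper: (244 − 252)² / 252 = 0.2540
  normal-legged: (134 − 126)² / 126 = 0.5079
χ² = 0.2540 + 0.5079 = 0.7619 ≈ 0.762
Degrees of freedom = 2 − 1 = 1; critical value at α = 0.1 is 2.706.
Since 0.762 < 2.706, we fail to reject the null hypothesis — the data are consistent with the 2:1 ratio.

0.762; consistent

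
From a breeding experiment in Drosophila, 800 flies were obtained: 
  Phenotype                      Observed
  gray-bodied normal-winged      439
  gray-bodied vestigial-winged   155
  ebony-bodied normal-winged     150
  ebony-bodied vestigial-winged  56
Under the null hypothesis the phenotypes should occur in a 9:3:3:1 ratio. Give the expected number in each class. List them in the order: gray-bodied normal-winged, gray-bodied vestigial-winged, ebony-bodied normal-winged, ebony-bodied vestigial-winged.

The 9:3:3:1 ratio has 16 parts, so with N = 800 the expected counts are:
  gray-bodied normal-winged: 800 × 9/16 = 450
  gray-bodied vestigial-winged: 800 × 3/16 = 150
  ebony-bodied normal-winged: 800 × 3/16 = 150
  ebony-bodied vestigial-winged: 800 × 1/16 = 50

450, 150, 150, 50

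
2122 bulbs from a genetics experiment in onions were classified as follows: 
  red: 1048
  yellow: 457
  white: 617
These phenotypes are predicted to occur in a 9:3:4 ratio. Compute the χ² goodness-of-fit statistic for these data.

Under the 9:3:4 hypothesis (Σ ratio = 16, N = 2122):
  red: 2122 × 9/16 = 1193.625
  yellow: 2122 × 3/16 = 397.875
  white: 2122 × 4/16 = 530.5
χ² = Σ (O − E)² / E
  red: (1048 − 1193.625)² / 1193.625 = 17.7666
  yellow: (457 − 397.875)² / 397.875 = 8.7861
  white: (617 − 530.5)² / 530.5 = 14.1041
χ² = 17.7666 + 8.7861 + 14.1041 = 40.6568 ≈ 40.657

40.657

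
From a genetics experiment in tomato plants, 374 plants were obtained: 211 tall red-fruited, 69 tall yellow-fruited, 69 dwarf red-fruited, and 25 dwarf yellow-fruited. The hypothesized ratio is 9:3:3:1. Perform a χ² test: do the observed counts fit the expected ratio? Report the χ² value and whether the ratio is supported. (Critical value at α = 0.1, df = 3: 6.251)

Under the 9:3:3:1 hypothesis (Σ ratio = 16, N = 374):
  tall red-fruited: 374 × 9/16 = 210.375
  tall yellow-fruited: 374 × 3/16 = 70.125
  dwarf red-fruited: 374 × 3/16 = 70.125
  dwarf yellow-fruited: 374 × 1/16 = 23.375
χ² = Σ (O − E)² / E
  tall red-fruited: (211 − 210.375)² / 210.375 = 0.0019
  tall yellow-fruited: (69 − 70.125)² / 70.125 = 0.0180
  dwarf red-fruited: (69 − 70.125)² / 70.125 = 0.0180
  dwarf yellow-fruited: (25 − 23.375)² / 23.375 = 0.1130
χ² = 0.0019 + 0.0180 + 0.0180 + 0.1130 = 0.1509 ≈ 0.151
Degrees of freedom = 4 − 1 = 3; critical value at α = 0.1 is 6.251.
Since 0.151 < 6.251, we fail to reject the null hypothesis — the data are consistent with the 9:3:3:1 ratio.

0.151; consistent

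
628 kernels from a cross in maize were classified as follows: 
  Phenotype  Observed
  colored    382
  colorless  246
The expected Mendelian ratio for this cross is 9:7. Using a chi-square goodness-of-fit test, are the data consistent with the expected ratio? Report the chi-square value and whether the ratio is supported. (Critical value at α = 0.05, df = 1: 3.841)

The 9:7 ratio has 16 parts, so with N = 628 the expected counts are:
  colored: 628 × 9/16 = 353.25
  colorless: 628 × 7/16 = 274.75
χ² = Σ (O − E)² / E
  colored: (382 − 353.25)² / 353.25 = 2.3399
  colorless: (246 − 274.75)² / 274.75 = 3.0084
χ² = 2.3399 + 3.0084 = 5.3483 ≈ 5.348
Degrees of freedom = 2 − 1 = 1; critical value at α = 0.05 is 3.841.
Since 5.348 > 3.841, we reject the null hypothesis — the data do not fit the 9:7 ratio.

5.348; not consistent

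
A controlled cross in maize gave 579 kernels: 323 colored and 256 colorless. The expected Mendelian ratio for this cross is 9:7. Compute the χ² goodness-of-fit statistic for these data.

0.051

Under the 9:7 hypothesis (Σ ratio = 16, N = 579):
  colored: 579 × 9/16 = 325.6875
  colorless: 579 × 7/16 = 253.3125
χ² = Σ (O − E)² / E
  colored: (323 − 325.6875)² / 325.6875 = 0.0222
  colorless: (256 − 253.3125)² / 253.3125 = 0.0285
χ² = 0.0222 + 0.0285 = 0.0507 ≈ 0.051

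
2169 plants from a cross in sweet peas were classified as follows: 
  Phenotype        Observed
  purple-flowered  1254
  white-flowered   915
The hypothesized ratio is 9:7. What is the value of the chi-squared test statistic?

Under the 9:7 hypothesis (Σ ratio = 16, N = 2169):
  purple-flowered: 2169 × 9/16 = 1220.0625
  white-flowered: 2169 × 7/16 = 948.9375
χ² = Σ (O − E)² / E
  purple-flowered: (1254 − 1220.0625)² / 1220.0625 = 0.9440
  white-flowered: (915 − 948.9375)² / 948.9375 = 1.2137
χ² = 0.9440 + 1.2137 = 2.1577 ≈ 2.158

2.158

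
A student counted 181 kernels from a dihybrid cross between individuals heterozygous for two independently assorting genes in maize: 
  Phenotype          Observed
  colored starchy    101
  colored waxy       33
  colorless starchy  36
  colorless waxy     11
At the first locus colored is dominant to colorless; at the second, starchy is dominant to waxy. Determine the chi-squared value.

A dihybrid F₂ with independent assortment and complete dominance at both loci gives a 9:3:3:1 phenotypic ratio.
The 9:3:3:1 ratio has 16 parts, so with N = 181 the expected counts are:
  colored starchy: 181 × 9/16 = 101.8125
  colored waxy: 181 × 3/16 = 33.9375
  colorless starchy: 181 × 3/16 = 33.9375
  colorless waxy: 181 × 1/16 = 11.3125
χ² = Σ (O − E)² / E
  colored starchy: (101 − 101.8125)² / 101.8125 = 0.0065
  colored waxy: (33 − 33.9375)² / 33.9375 = 0.0259
  colorless starchy: (36 − 33.9375)² / 33.9375 = 0.1253
  colorless waxy: (11 − 11.3125)² / 11.3125 = 0.0086
χ² = 0.0065 + 0.0259 + 0.1253 + 0.0086 = 0.1663 ≈ 0.166

0.166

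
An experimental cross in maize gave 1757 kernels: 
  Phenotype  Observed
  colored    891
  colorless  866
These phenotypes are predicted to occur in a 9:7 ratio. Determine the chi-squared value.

21.901

The 9:7 ratio has 16 parts, so with N = 1757 the expected counts are:
  colored: 1757 × 9/16 = 988.3125
  colorless: 1757 × 7/16 = 768.6875
χ² = Σ (O − E)² / E
  colored: (891 − 988.3125)² / 988.3125 = 9.5817
  colorless: (866 − 768.6875)² / 768.6875 = 12.3193
χ² = 9.5817 + 12.3193 = 21.901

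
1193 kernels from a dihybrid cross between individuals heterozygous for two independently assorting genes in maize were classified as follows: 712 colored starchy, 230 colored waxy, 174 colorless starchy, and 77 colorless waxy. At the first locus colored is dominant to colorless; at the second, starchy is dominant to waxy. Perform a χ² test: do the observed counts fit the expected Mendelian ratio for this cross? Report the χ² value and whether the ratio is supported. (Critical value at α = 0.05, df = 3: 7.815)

A dihybrid F₂ with independent assortment and complete dominance at both loci gives a 9:3:3:1 phenotypic ratio.
Under the 9:3:3:1 hypothesis (Σ ratio = 16, N = 1193):
  colored starchy: 1193 × 9/16 = 671.0625
  colored waxy: 1193 × 3/16 = 223.6875
  colorless starchy: 1193 × 3/16 = 223.6875
  colorless waxy: 1193 × 1/16 = 74.5625
χ² = Σ (O − E)² / E
  colored starchy: (712 − 671.0625)² / 671.0625 = 2.4974
  colored waxy: (230 − 223.6875)² / 223.6875 = 0.1781
  colorless starchy: (174 − 223.6875)² / 223.6875 = 11.0370
  colorless waxy: (77 − 74.5625)² / 74.5625 = 0.0797
χ² = 2.4974 + 0.1781 + 11.0370 + 0.0797 = 13.7922 ≈ 13.792
Degrees of freedom = 4 − 1 = 3; critical value at α = 0.05 is 7.815.
Since 13.792 > 7.815, we reject the null hypothesis — the data do not fit the 9:3:3:1 ratio.

13.792; not consistent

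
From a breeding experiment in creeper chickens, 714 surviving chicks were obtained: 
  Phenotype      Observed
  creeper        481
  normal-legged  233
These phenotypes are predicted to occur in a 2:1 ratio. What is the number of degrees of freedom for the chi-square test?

1

A goodness-of-fit test with 2 phenotype classes has df = 2 − 1 = 1.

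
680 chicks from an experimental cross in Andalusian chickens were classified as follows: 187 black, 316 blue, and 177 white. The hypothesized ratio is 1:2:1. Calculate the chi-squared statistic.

Expected counts for N = 680 under a 1:2:1 ratio (total parts = 4):
  black: 680 × 1/4 = 170
  blue: 680 × 2/4 = 340
  white: 680 × 1/4 = 170
χ² = Σ (O − E)² / E
  black: (187 − 170)² / 170 = 1.7000
  blue: (316 − 340)² / 340 = 1.6941
  white: (177 − 170)² / 170 = 0.2882
χ² = 1.7000 + 1.6941 + 0.2882 = 3.6823 ≈ 3.682

3.682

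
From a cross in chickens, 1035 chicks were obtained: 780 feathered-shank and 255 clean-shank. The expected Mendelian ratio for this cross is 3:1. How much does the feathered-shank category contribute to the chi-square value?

0.018

Total ratio parts = 4. Expected numbers out of 1035:
  feathered-shank: 1035 × 3/4 = 776.25
  clean-shank: 1035 × 1/4 = 258.75
Contribution of feathered-shank: (780 − 776.25)² / 776.25 = 0.0181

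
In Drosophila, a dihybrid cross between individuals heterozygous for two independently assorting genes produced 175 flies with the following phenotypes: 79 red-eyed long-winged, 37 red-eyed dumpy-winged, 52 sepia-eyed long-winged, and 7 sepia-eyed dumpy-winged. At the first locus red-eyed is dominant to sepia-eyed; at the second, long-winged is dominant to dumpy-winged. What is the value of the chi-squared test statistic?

A dihybrid F₂ with independent assortment and complete dominance at both loci gives a 9:3:3:1 phenotypic ratio.
The 9:3:3:1 ratio has 16 parts, so with N = 175 the expected counts are:
  red-eyed long-winged: 175 × 9/16 = 98.4375
  red-eyed dumpy-winged: 175 × 3/16 = 32.8125
  sepia-eyed long-winged: 175 × 3/16 = 32.8125
  sepia-eyed dumpy-winged: 175 × 1/16 = 10.9375
χ² = Σ (O − E)² / E
  red-eyed long-winged: (79 − 98.4375)² / 98.4375 = 3.8381
  red-eyed dumpy-winged: (37 − 32.8125)² / 32.8125 = 0.5344
  sepia-eyed long-winged: (52 − 32.8125)² / 32.8125 = 11.2201
  sepia-eyed dumpy-winged: (7 − 10.9375)² / 10.9375 = 1.4175
χ² = 3.8381 + 0.5344 + 11.2201 + 1.4175 = 17.0101 ≈ 17.010

17.010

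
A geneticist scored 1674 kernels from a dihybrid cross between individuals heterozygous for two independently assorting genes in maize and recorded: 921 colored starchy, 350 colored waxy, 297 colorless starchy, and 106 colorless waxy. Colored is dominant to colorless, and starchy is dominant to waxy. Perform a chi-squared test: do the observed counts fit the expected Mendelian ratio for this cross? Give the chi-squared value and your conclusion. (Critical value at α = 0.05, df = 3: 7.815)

A dihybrid F₂ with independent assortment and complete dominance at both loci gives a 9:3:3:1 phenotypic ratio.
Under the 9:3:3:1 hypothesis (Σ ratio = 16, N = 1674):
  colored starchy: 1674 × 9/16 = 941.625
  colored waxy: 1674 × 3/16 = 313.875
  colorless starchy: 1674 × 3/16 = 313.875
  colorless waxy: 1674 × 1/16 = 104.625
χ² = Σ (O − E)² / E
  colored starchy: (921 − 941.625)² / 941.625 = 0.4518
  colored waxy: (350 − 313.875)² / 313.875 = 4.1578
  colorless starchy: (297 − 313.875)² / 313.875 = 0.9073
  colorless waxy: (106 − 104.625)² / 104.625 = 0.0181
χ² = 0.4518 + 4.1578 + 0.9073 + 0.0181 = 5.535
Degrees of freedom = 4 − 1 = 3; critical value at α = 0.05 is 7.815.
Since 5.535 < 7.815, we fail to reject the null hypothesis — the data are consistent with the 9:3:3:1 ratio.

5.535; consistent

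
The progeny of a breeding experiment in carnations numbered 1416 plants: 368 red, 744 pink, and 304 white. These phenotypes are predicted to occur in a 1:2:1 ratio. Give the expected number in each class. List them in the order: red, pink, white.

Under the 1:2:1 hypothesis (Σ ratio = 4, N = 1416):
  red: 1416 × 1/4 = 354
  pink: 1416 × 2/4 = 708
  white: 1416 × 1/4 = 354

354, 708, 354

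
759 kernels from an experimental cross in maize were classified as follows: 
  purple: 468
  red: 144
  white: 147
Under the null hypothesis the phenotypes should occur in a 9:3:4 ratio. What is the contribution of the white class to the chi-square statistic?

Total ratio parts = 16. Expected numbers out of 759:
  purple: 759 × 9/16 = 426.9375
  red: 759 × 3/16 = 142.3125
  white: 759 × 4/16 = 189.75
Contribution of white: (147 − 189.75)² / 189.75 = 9.6314

9.631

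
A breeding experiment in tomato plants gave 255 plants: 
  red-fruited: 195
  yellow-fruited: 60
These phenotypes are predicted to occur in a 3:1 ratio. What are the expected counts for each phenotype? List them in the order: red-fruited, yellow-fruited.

The 3:1 ratio has 4 parts, so with N = 255 the expected counts are:
  red-fruited: 255 × 3/4 = 191.25
  yellow-fruited: 255 × 1/4 = 63.75

191.25, 63.75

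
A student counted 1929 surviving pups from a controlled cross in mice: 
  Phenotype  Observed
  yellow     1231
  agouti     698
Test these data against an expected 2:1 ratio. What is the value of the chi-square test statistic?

Expected counts for N = 1929 under a 2:1 ratio (total parts = 3):
  yellow: 1929 × 2/3 = 1286
  agouti: 1929 × 1/3 = 643
χ² = Σ (O − E)² / E
  yellow: (1231 − 1286)² / 1286 = 2.3523
  agouti: (698 − 643)² / 643 = 4.7045
χ² = 2.3523 + 4.7045 = 7.0568 ≈ 7.057

7.057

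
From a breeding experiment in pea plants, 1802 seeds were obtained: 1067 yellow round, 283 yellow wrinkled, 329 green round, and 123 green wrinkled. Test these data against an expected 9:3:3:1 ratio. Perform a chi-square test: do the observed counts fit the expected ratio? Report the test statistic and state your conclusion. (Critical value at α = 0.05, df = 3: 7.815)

12.912; not consistent

Under the 9:3:3:1 hypothesis (Σ ratio = 16, N = 1802):
  yellow round: 1802 × 9/16 = 1013.625
  yellow wrinkled: 1802 × 3/16 = 337.875
  green round: 1802 × 3/16 = 337.875
  green wrinkled: 1802 × 1/16 = 112.625
χ² = Σ (O − E)² / E
  yellow round: (1067 − 1013.625)² / 1013.625 = 2.8106
  yellow wrinkled: (283 − 337.875)² / 337.875 = 8.9124
  green round: (329 − 337.875)² / 337.875 = 0.2331
  green wrinkled: (123 − 112.625)² / 112.625 = 0.9557
χ² = 2.8106 + 8.9124 + 0.2331 + 0.9557 = 12.9118 ≈ 12.912
Degrees of freedom = 4 − 1 = 3; critical value at α = 0.05 is 7.815.
Since 12.912 > 7.815, we reject the null hypothesis — the data do not fit the 9:3:3:1 ratio.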